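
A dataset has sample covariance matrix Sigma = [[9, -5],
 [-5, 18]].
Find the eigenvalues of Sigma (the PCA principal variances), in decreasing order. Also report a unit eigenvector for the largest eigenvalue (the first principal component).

Step 1 — characteristic polynomial of 2×2 Sigma:
  det(Sigma - λI) = λ² - trace · λ + det = 0.
  trace = 9 + 18 = 27, det = 9·18 - (-5)² = 137.
Step 2 — discriminant:
  Δ = trace² - 4·det = 729 - 548 = 181.
Step 3 — eigenvalues:
  λ = (trace ± √Δ)/2 = (27 ± 13.4536)/2,
  λ_1 = 20.2268,  λ_2 = 6.7732.

Step 4 — unit eigenvector for λ_1: solve (Sigma - λ_1 I)v = 0. First row:
  (9 - 20.2268)·v_x + (-5)·v_y = 0, i.e. (-11.2268)·v_x + (-5)·v_y = 0,
  so v ∝ (b, λ_1 - a) = (-5, 11.2268); multiply by -1 so the first entry is positive: u = (5, -11.2268).
  ||u|| = √((5)² + (-11.2268)²) = √(151.0413) ≈ 12.2899,
  v_1 = u/||u|| ≈ (0.4068, -0.9135) (||v_1|| = 1).

λ_1 = 20.2268,  λ_2 = 6.7732;  v_1 ≈ (0.4068, -0.9135)


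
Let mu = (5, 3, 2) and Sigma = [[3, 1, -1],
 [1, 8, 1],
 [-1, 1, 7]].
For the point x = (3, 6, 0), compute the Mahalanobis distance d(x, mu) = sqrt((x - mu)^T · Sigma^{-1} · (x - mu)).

Step 1 — centre the observation: (x - mu) = (-2, 3, -2).

Step 2 — invert Sigma (cofactor / det for 3×3, or solve directly):
  Sigma^{-1} = [[0.3716, -0.0541, 0.0608],
 [-0.0541, 0.1351, -0.027],
 [0.0608, -0.027, 0.1554]].

Step 3 — form the quadratic (x - mu)^T · Sigma^{-1} · (x - mu):
  Sigma^{-1} · (x - mu) = (-1.027, 0.5676, -0.5135).
  (x - mu)^T · [Sigma^{-1} · (x - mu)] = (-2)·(-1.027) + (3)·(0.5676) + (-2)·(-0.5135) = 4.7838.

Step 4 — take square root: d = √(4.7838) ≈ 2.1872.

d(x, mu) = √(4.7838) ≈ 2.1872


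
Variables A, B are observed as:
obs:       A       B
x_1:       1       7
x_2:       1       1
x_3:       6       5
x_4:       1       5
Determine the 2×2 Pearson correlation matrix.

Step 1 — column means:
  mean(A) = (1 + 1 + 6 + 1) / 4 = 9/4 = 2.25
  mean(B) = (7 + 1 + 5 + 5) / 4 = 18/4 = 4.5

Step 2 — sample variances and covariances s[i,j] = (1/(n-1)) · Σ_k (x_{k,i} - mean_i) · (x_{k,j} - mean_j), with n-1 = 3:
  s[A,A] = ((-1.25)·(-1.25) + (-1.25)·(-1.25) + (3.75)·(3.75) + (-1.25)·(-1.25)) / 3 = 18.75/3 = 6.25
  s[A,B] = ((-1.25)·(2.5) + (-1.25)·(-3.5) + (3.75)·(0.5) + (-1.25)·(0.5)) / 3 = 2.5/3 = 0.8333
  s[B,B] = ((2.5)·(2.5) + (-3.5)·(-3.5) + (0.5)·(0.5) + (0.5)·(0.5)) / 3 = 19/3 = 6.3333
  Sample standard deviations s_i = √(s[i,i]):
  s(A) = √(6.25) = 2.5
  s(B) = √(6.3333) = 2.5166

Step 3 — r_{ij} = s_{ij} / (s_i · s_j):
  r[A,A] = 1 (diagonal).
  r[A,B] = 0.8333 / (2.5 · 2.5166) = 0.8333 / 6.2915 = 0.1325
  r[B,B] = 1 (diagonal).

R is symmetric with unit diagonal. Assembling:

R = [[1, 0.1325],
 [0.1325, 1]]


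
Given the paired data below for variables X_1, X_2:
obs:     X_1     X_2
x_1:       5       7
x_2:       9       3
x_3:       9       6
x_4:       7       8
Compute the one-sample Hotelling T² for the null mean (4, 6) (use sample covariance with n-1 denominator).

Step 1 — sample mean vector:
  mean(X_1) = (5 + 9 + 9 + 7) / 4 = 30/4 = 7.5
  mean(X_2) = (7 + 3 + 6 + 8) / 4 = 24/4 = 6
  x̄ = (7.5, 6),  deviation x̄ - mu_0 = (7.5, 6) - (4, 6) = (3.5, 0).

Step 2 — sample covariance matrix, S[i,j] = (1/(n-1)) · Σ_k (x_{k,i} - mean_i) · (x_{k,j} - mean_j), divisor n-1 = 3:
  S[X_1,X_1] = ((-2.5)·(-2.5) + (1.5)·(1.5) + (1.5)·(1.5) + (-0.5)·(-0.5)) / 3 = 11/3 = 3.6667
  S[X_1,X_2] = ((-2.5)·(1) + (1.5)·(-3) + (1.5)·(0) + (-0.5)·(2)) / 3 = -8/3 = -2.6667
  S[X_2,X_2] = ((1)·(1) + (-3)·(-3) + (0)·(0) + (2)·(2)) / 3 = 14/3 = 4.6667
  S = [[3.6667, -2.6667],
 [-2.6667, 4.6667]].

Step 3 — invert S. det(S) = 3.6667·4.6667 - (-2.6667)² = 10.
  S^{-1} = (1/det) · [[d, -b], [-b, a]] = [[0.4667, 0.2667],
 [0.2667, 0.3667]].

Step 4 — quadratic form (x̄ - mu_0)^T · S^{-1} · (x̄ - mu_0):
  S^{-1} · (x̄ - mu_0) = (1.6333, 0.9333),
  (x̄ - mu_0)^T · [...] = (3.5)·(1.6333) + (0)·(0.9333) = 5.7167.

Step 5 — scale by n: T² = 4 · 5.7167 = 22.8667.

T² ≈ 22.8667


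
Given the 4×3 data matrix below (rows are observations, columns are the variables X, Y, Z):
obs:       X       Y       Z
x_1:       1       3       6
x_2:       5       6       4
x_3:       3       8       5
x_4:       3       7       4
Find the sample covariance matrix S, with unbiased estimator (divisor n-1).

Step 1 — column means:
  mean(X) = (1 + 5 + 3 + 3) / 4 = 12/4 = 3
  mean(Y) = (3 + 6 + 8 + 7) / 4 = 24/4 = 6
  mean(Z) = (6 + 4 + 5 + 4) / 4 = 19/4 = 4.75

Step 2 — sample covariance S[i,j] = (1/(n-1)) · Σ_k (x_{k,i} - mean_i) · (x_{k,j} - mean_j), with n-1 = 3.
  S[X,X] = ((-2)·(-2) + (2)·(2) + (0)·(0) + (0)·(0)) / 3 = 8/3 = 2.6667
  S[X,Y] = ((-2)·(-3) + (2)·(0) + (0)·(2) + (0)·(1)) / 3 = 6/3 = 2
  S[X,Z] = ((-2)·(1.25) + (2)·(-0.75) + (0)·(0.25) + (0)·(-0.75)) / 3 = -4/3 = -1.3333
  S[Y,Y] = ((-3)·(-3) + (0)·(0) + (2)·(2) + (1)·(1)) / 3 = 14/3 = 4.6667
  S[Y,Z] = ((-3)·(1.25) + (0)·(-0.75) + (2)·(0.25) + (1)·(-0.75)) / 3 = -4/3 = -1.3333
  S[Z,Z] = ((1.25)·(1.25) + (-0.75)·(-0.75) + (0.25)·(0.25) + (-0.75)·(-0.75)) / 3 = 2.75/3 = 0.9167

S is symmetric (S[j,i] = S[i,j]). Assembling:

S = [[2.6667, 2, -1.3333],
 [2, 4.6667, -1.3333],
 [-1.3333, -1.3333, 0.9167]]


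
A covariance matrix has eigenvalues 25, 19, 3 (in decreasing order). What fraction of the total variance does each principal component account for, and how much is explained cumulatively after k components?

Step 1 — total variance = trace(Sigma) = Σ λ_i = 25 + 19 + 3 = 47.

Step 2 — fraction explained by component i = λ_i / Σ λ:
  PC1: 25/47 = 0.5319
  PC2: 19/47 = 0.4043
  PC3: 3/47 = 0.0638

Step 3 — cumulative fraction after k components = (λ_1 + ... + λ_k) / Σ λ:
  k = 1: 25/47 = 0.5319
  k = 2: (25 + 19)/47 = 44/47 = 0.9362
  k = 3: (25 + 19 + 3)/47 = 47/47 = 1

Summary (fraction, with percent):

explained: PC1 0.5319 (53.19%), PC2 0.4043 (40.43%), PC3 0.0638 (6.38%);  cumulative: 0.5319, 0.9362, 1


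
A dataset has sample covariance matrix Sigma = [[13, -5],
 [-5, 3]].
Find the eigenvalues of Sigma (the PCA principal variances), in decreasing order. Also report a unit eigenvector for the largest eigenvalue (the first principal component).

Step 1 — characteristic polynomial of 2×2 Sigma:
  det(Sigma - λI) = λ² - trace · λ + det = 0.
  trace = 13 + 3 = 16, det = 13·3 - (-5)² = 14.
Step 2 — discriminant:
  Δ = trace² - 4·det = 256 - 56 = 200.
Step 3 — eigenvalues:
  λ = (trace ± √Δ)/2 = (16 ± 14.1421)/2,
  λ_1 = 15.0711,  λ_2 = 0.9289.

Step 4 — unit eigenvector for λ_1: solve (Sigma - λ_1 I)v = 0. First row:
  (13 - 15.0711)·v_x + (-5)·v_y = 0, i.e. (-2.0711)·v_x + (-5)·v_y = 0,
  so v ∝ (b, λ_1 - a) = (-5, 2.0711); multiply by -1 so the first entry is positive: u = (5, -2.0711).
  ||u|| = √((5)² + (-2.0711)²) = √(29.2893) ≈ 5.412,
  v_1 = u/||u|| ≈ (0.9239, -0.3827) (||v_1|| = 1).

λ_1 = 15.0711,  λ_2 = 0.9289;  v_1 ≈ (0.9239, -0.3827)


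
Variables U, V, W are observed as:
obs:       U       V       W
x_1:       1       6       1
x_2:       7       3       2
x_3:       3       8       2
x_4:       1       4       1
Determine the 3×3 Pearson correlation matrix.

Step 1 — column means:
  mean(U) = (1 + 7 + 3 + 1) / 4 = 12/4 = 3
  mean(V) = (6 + 3 + 8 + 4) / 4 = 21/4 = 5.25
  mean(W) = (1 + 2 + 2 + 1) / 4 = 6/4 = 1.5

Step 2 — sample variances and covariances s[i,j] = (1/(n-1)) · Σ_k (x_{k,i} - mean_i) · (x_{k,j} - mean_j), with n-1 = 3:
  s[U,U] = ((-2)·(-2) + (4)·(4) + (0)·(0) + (-2)·(-2)) / 3 = 24/3 = 8
  s[U,V] = ((-2)·(0.75) + (4)·(-2.25) + (0)·(2.75) + (-2)·(-1.25)) / 3 = -8/3 = -2.6667
  s[U,W] = ((-2)·(-0.5) + (4)·(0.5) + (0)·(0.5) + (-2)·(-0.5)) / 3 = 4/3 = 1.3333
  s[V,V] = ((0.75)·(0.75) + (-2.25)·(-2.25) + (2.75)·(2.75) + (-1.25)·(-1.25)) / 3 = 14.75/3 = 4.9167
  s[V,W] = ((0.75)·(-0.5) + (-2.25)·(0.5) + (2.75)·(0.5) + (-1.25)·(-0.5)) / 3 = 0.5/3 = 0.1667
  s[W,W] = ((-0.5)·(-0.5) + (0.5)·(0.5) + (0.5)·(0.5) + (-0.5)·(-0.5)) / 3 = 1/3 = 0.3333
  Sample standard deviations s_i = √(s[i,i]):
  s(U) = √(8) = 2.8284
  s(V) = √(4.9167) = 2.2174
  s(W) = √(0.3333) = 0.5774

Step 3 — r_{ij} = s_{ij} / (s_i · s_j):
  r[U,U] = 1 (diagonal).
  r[U,V] = -2.6667 / (2.8284 · 2.2174) = -2.6667 / 6.2716 = -0.4252
  r[U,W] = 1.3333 / (2.8284 · 0.5774) = 1.3333 / 1.633 = 0.8165
  r[V,V] = 1 (diagonal).
  r[V,W] = 0.1667 / (2.2174 · 0.5774) = 0.1667 / 1.2802 = 0.1302
  r[W,W] = 1 (diagonal).

R is symmetric with unit diagonal. Assembling:

R = [[1, -0.4252, 0.8165],
 [-0.4252, 1, 0.1302],
 [0.8165, 0.1302, 1]]


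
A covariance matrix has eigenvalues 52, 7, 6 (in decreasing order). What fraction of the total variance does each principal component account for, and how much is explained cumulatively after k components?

Step 1 — total variance = trace(Sigma) = Σ λ_i = 52 + 7 + 6 = 65.

Step 2 — fraction explained by component i = λ_i / Σ λ:
  PC1: 52/65 = 0.8
  PC2: 7/65 = 0.1077
  PC3: 6/65 = 0.0923

Step 3 — cumulative fraction after k components = (λ_1 + ... + λ_k) / Σ λ:
  k = 1: 52/65 = 0.8
  k = 2: (52 + 7)/65 = 59/65 = 0.9077
  k = 3: (52 + 7 + 6)/65 = 65/65 = 1

Summary (fraction, with percent):

explained: PC1 0.8 (80%), PC2 0.1077 (10.77%), PC3 0.0923 (9.23%);  cumulative: 0.8, 0.9077, 1


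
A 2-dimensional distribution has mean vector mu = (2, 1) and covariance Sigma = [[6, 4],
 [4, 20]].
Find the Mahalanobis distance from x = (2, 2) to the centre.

Step 1 — centre the observation: (x - mu) = (0, 1).

Step 2 — invert Sigma. det(Sigma) = 6·20 - (4)² = 104.
  Sigma^{-1} = (1/det) · [[d, -b], [-b, a]] = [[0.1923, -0.0385],
 [-0.0385, 0.0577]].

Step 3 — form the quadratic (x - mu)^T · Sigma^{-1} · (x - mu):
  Sigma^{-1} · (x - mu) = (-0.0385, 0.0577).
  (x - mu)^T · [Sigma^{-1} · (x - mu)] = (0)·(-0.0385) + (1)·(0.0577) = 0.0577.

Step 4 — take square root: d = √(0.0577) ≈ 0.2402.

d(x, mu) = √(0.0577) ≈ 0.2402


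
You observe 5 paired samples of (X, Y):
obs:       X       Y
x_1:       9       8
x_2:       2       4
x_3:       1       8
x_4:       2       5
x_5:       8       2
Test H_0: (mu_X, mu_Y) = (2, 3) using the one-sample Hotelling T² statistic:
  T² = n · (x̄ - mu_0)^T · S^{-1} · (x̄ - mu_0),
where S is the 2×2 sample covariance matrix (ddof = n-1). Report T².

Step 1 — sample mean vector:
  mean(X) = (9 + 2 + 1 + 2 + 8) / 5 = 22/5 = 4.4
  mean(Y) = (8 + 4 + 8 + 5 + 2) / 5 = 27/5 = 5.4
  x̄ = (4.4, 5.4),  deviation x̄ - mu_0 = (4.4, 5.4) - (2, 3) = (2.4, 2.4).

Step 2 — sample covariance matrix, S[i,j] = (1/(n-1)) · Σ_k (x_{k,i} - mean_i) · (x_{k,j} - mean_j), divisor n-1 = 4:
  S[X,X] = ((4.6)·(4.6) + (-2.4)·(-2.4) + (-3.4)·(-3.4) + (-2.4)·(-2.4) + (3.6)·(3.6)) / 4 = 57.2/4 = 14.3
  S[X,Y] = ((4.6)·(2.6) + (-2.4)·(-1.4) + (-3.4)·(2.6) + (-2.4)·(-0.4) + (3.6)·(-3.4)) / 4 = -4.8/4 = -1.2
  S[Y,Y] = ((2.6)·(2.6) + (-1.4)·(-1.4) + (2.6)·(2.6) + (-0.4)·(-0.4) + (-3.4)·(-3.4)) / 4 = 27.2/4 = 6.8
  S = [[14.3, -1.2],
 [-1.2, 6.8]].

Step 3 — invert S. det(S) = 14.3·6.8 - (-1.2)² = 95.8.
  S^{-1} = (1/det) · [[d, -b], [-b, a]] = [[0.071, 0.0125],
 [0.0125, 0.1493]].

Step 4 — quadratic form (x̄ - mu_0)^T · S^{-1} · (x̄ - mu_0):
  S^{-1} · (x̄ - mu_0) = (0.2004, 0.3883),
  (x̄ - mu_0)^T · [...] = (2.4)·(0.2004) + (2.4)·(0.3883) = 1.4129.

Step 5 — scale by n: T² = 5 · 1.4129 = 7.0647.

T² ≈ 7.0647


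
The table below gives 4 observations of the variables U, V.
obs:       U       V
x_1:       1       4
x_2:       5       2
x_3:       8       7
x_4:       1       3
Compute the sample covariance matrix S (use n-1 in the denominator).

Step 1 — column means:
  mean(U) = (1 + 5 + 8 + 1) / 4 = 15/4 = 3.75
  mean(V) = (4 + 2 + 7 + 3) / 4 = 16/4 = 4

Step 2 — sample covariance S[i,j] = (1/(n-1)) · Σ_k (x_{k,i} - mean_i) · (x_{k,j} - mean_j), with n-1 = 3.
  S[U,U] = ((-2.75)·(-2.75) + (1.25)·(1.25) + (4.25)·(4.25) + (-2.75)·(-2.75)) / 3 = 34.75/3 = 11.5833
  S[U,V] = ((-2.75)·(0) + (1.25)·(-2) + (4.25)·(3) + (-2.75)·(-1)) / 3 = 13/3 = 4.3333
  S[V,V] = ((0)·(0) + (-2)·(-2) + (3)·(3) + (-1)·(-1)) / 3 = 14/3 = 4.6667

S is symmetric (S[j,i] = S[i,j]). Assembling:

S = [[11.5833, 4.3333],
 [4.3333, 4.6667]]


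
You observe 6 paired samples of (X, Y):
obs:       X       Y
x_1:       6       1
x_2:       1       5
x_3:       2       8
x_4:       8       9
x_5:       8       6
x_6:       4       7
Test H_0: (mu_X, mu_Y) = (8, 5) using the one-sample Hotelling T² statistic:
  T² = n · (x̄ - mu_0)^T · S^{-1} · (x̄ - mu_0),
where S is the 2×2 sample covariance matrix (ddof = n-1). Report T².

Step 1 — sample mean vector:
  mean(X) = (6 + 1 + 2 + 8 + 8 + 4) / 6 = 29/6 = 4.8333
  mean(Y) = (1 + 5 + 8 + 9 + 6 + 7) / 6 = 36/6 = 6
  x̄ = (4.8333, 6),  deviation x̄ - mu_0 = (4.8333, 6) - (8, 5) = (-3.1667, 1).

Step 2 — sample covariance matrix, S[i,j] = (1/(n-1)) · Σ_k (x_{k,i} - mean_i) · (x_{k,j} - mean_j), divisor n-1 = 5:
  S[X,X] = ((1.1667)·(1.1667) + (-3.8333)·(-3.8333) + (-2.8333)·(-2.8333) + (3.1667)·(3.1667) + (3.1667)·(3.1667) + (-0.8333)·(-0.8333)) / 5 = 44.8333/5 = 8.9667
  S[X,Y] = ((1.1667)·(-5) + (-3.8333)·(-1) + (-2.8333)·(2) + (3.1667)·(3) + (3.1667)·(0) + (-0.8333)·(1)) / 5 = 1/5 = 0.2
  S[Y,Y] = ((-5)·(-5) + (-1)·(-1) + (2)·(2) + (3)·(3) + (0)·(0) + (1)·(1)) / 5 = 40/5 = 8
  S = [[8.9667, 0.2],
 [0.2, 8]].

Step 3 — invert S. det(S) = 8.9667·8 - (0.2)² = 71.6933.
  S^{-1} = (1/det) · [[d, -b], [-b, a]] = [[0.1116, -0.0028],
 [-0.0028, 0.1251]].

Step 4 — quadratic form (x̄ - mu_0)^T · S^{-1} · (x̄ - mu_0):
  S^{-1} · (x̄ - mu_0) = (-0.3561, 0.1339),
  (x̄ - mu_0)^T · [...] = (-3.1667)·(-0.3561) + (1)·(0.1339) = 1.2617.

Step 5 — scale by n: T² = 6 · 1.2617 = 7.5702.

T² ≈ 7.5702


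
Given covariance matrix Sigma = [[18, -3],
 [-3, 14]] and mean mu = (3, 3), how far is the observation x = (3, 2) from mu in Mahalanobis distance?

Step 1 — centre the observation: (x - mu) = (0, -1).

Step 2 — invert Sigma. det(Sigma) = 18·14 - (-3)² = 243.
  Sigma^{-1} = (1/det) · [[d, -b], [-b, a]] = [[0.0576, 0.0123],
 [0.0123, 0.0741]].

Step 3 — form the quadratic (x - mu)^T · Sigma^{-1} · (x - mu):
  Sigma^{-1} · (x - mu) = (-0.0123, -0.0741).
  (x - mu)^T · [Sigma^{-1} · (x - mu)] = (0)·(-0.0123) + (-1)·(-0.0741) = 0.0741.

Step 4 — take square root: d = √(0.0741) ≈ 0.2722.

d(x, mu) = √(0.0741) ≈ 0.2722


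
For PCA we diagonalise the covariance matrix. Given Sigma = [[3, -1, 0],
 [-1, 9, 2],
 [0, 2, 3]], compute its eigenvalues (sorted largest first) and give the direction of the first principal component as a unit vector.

Step 1 — characteristic polynomial p(λ) = det(λI - Sigma) = λ³ - tr·λ² + c_1·λ - det, where tr = trace, c_1 = sum of the principal 2×2 minors, det = det(Sigma):
  tr = 3 + 9 + 3 = 15,
  c_1 = (3·9 - (-1)²) + (3·3 - (0)²) + (9·3 - (2)²) = 26 + 9 + 23 = 58,
  det = 3·(9·3 - (2)²) - (-1)·((-1)·3 - (2)·(0)) + (0)·((-1)·(2) - 9·(0)) = 3·(23) - (-1)·(-3) + (0)·(-2) = 66.
  So p(λ) = λ³ - 15λ² + 58λ - 66.
Step 2 — look for an integer root (rational root theorem: any rational root is an integer divisor of 66). Testing λ = 3:
  p(3) = 27 - 135 + 174 - 66 = 0  ✓
  Dividing out (λ - 3): p(λ) = (λ - 3)(λ² - 12λ + 22).
Step 3 — remaining eigenvalues from the quadratic λ² - 12λ + 22 = 0:
  Δ = 12² - 4·22 = 144 - 88 = 56,  λ = (12 ± √56)/2 = (12 ± 7.4833)/2 ≈ 9.7417 or 2.2583.
  Sorted: λ_1 = 9.7417,  λ_2 = 3,  λ_3 = 2.2583  (check: sum = 15 = tr ✓).

Step 4 — unit eigenvector for λ_1 ≈ 9.7417: v spans the null space of (Sigma - λ_1 I), whose rows are
  r_1 = (-6.7417, -1, 0),  r_2 = (-1, -0.7417, 2),  r_3 = (0, 2, -6.7417).
  v is orthogonal to every row, so take v ∝ r_1 × r_2 = ((-1)·(2) - (0)·(-0.7417), (0)·(-1) - (-6.7417)·(2), (-6.7417)·(-0.7417) - (-1)·(-1)) ≈ (-2, 13.4833, 4).
  Rescale (multiply by -1 so the first nonzero entry is positive): u = (2, -13.4833, -4).
  ||u|| = √((2)² + (-13.4833)² + (-4)²) = √(201.7998) ≈ 14.2056,  v_1 = u/||u|| ≈ (0.1408, -0.9492, -0.2816) (||v_1|| = 1).

λ_1 = 9.7417,  λ_2 = 3,  λ_3 = 2.2583;  v_1 ≈ (0.1408, -0.9492, -0.2816)


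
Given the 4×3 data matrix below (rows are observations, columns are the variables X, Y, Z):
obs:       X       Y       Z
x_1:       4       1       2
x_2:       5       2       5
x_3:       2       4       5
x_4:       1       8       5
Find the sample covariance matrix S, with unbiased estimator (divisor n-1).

Step 1 — column means:
  mean(X) = (4 + 5 + 2 + 1) / 4 = 12/4 = 3
  mean(Y) = (1 + 2 + 4 + 8) / 4 = 15/4 = 3.75
  mean(Z) = (2 + 5 + 5 + 5) / 4 = 17/4 = 4.25

Step 2 — sample covariance S[i,j] = (1/(n-1)) · Σ_k (x_{k,i} - mean_i) · (x_{k,j} - mean_j), with n-1 = 3.
  S[X,X] = ((1)·(1) + (2)·(2) + (-1)·(-1) + (-2)·(-2)) / 3 = 10/3 = 3.3333
  S[X,Y] = ((1)·(-2.75) + (2)·(-1.75) + (-1)·(0.25) + (-2)·(4.25)) / 3 = -15/3 = -5
  S[X,Z] = ((1)·(-2.25) + (2)·(0.75) + (-1)·(0.75) + (-2)·(0.75)) / 3 = -3/3 = -1
  S[Y,Y] = ((-2.75)·(-2.75) + (-1.75)·(-1.75) + (0.25)·(0.25) + (4.25)·(4.25)) / 3 = 28.75/3 = 9.5833
  S[Y,Z] = ((-2.75)·(-2.25) + (-1.75)·(0.75) + (0.25)·(0.75) + (4.25)·(0.75)) / 3 = 8.25/3 = 2.75
  S[Z,Z] = ((-2.25)·(-2.25) + (0.75)·(0.75) + (0.75)·(0.75) + (0.75)·(0.75)) / 3 = 6.75/3 = 2.25

S is symmetric (S[j,i] = S[i,j]). Assembling:

S = [[3.3333, -5, -1],
 [-5, 9.5833, 2.75],
 [-1, 2.75, 2.25]]


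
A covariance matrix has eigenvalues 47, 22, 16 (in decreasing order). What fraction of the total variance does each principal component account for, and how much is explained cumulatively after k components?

Step 1 — total variance = trace(Sigma) = Σ λ_i = 47 + 22 + 16 = 85.

Step 2 — fraction explained by component i = λ_i / Σ λ:
  PC1: 47/85 = 0.5529
  PC2: 22/85 = 0.2588
  PC3: 16/85 = 0.1882

Step 3 — cumulative fraction after k components = (λ_1 + ... + λ_k) / Σ λ:
  k = 1: 47/85 = 0.5529
  k = 2: (47 + 22)/85 = 69/85 = 0.8118
  k = 3: (47 + 22 + 16)/85 = 85/85 = 1

Summary (fraction, with percent):

explained: PC1 0.5529 (55.29%), PC2 0.2588 (25.88%), PC3 0.1882 (18.82%);  cumulative: 0.5529, 0.8118, 1


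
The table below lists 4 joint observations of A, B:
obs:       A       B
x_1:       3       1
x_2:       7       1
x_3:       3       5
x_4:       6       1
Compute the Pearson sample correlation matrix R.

Step 1 — column means:
  mean(A) = (3 + 7 + 3 + 6) / 4 = 19/4 = 4.75
  mean(B) = (1 + 1 + 5 + 1) / 4 = 8/4 = 2

Step 2 — sample variances and covariances s[i,j] = (1/(n-1)) · Σ_k (x_{k,i} - mean_i) · (x_{k,j} - mean_j), with n-1 = 3:
  s[A,A] = ((-1.75)·(-1.75) + (2.25)·(2.25) + (-1.75)·(-1.75) + (1.25)·(1.25)) / 3 = 12.75/3 = 4.25
  s[A,B] = ((-1.75)·(-1) + (2.25)·(-1) + (-1.75)·(3) + (1.25)·(-1)) / 3 = -7/3 = -2.3333
  s[B,B] = ((-1)·(-1) + (-1)·(-1) + (3)·(3) + (-1)·(-1)) / 3 = 12/3 = 4
  Sample standard deviations s_i = √(s[i,i]):
  s(A) = √(4.25) = 2.0616
  s(B) = √(4) = 2

Step 3 — r_{ij} = s_{ij} / (s_i · s_j):
  r[A,A] = 1 (diagonal).
  r[A,B] = -2.3333 / (2.0616 · 2) = -2.3333 / 4.1231 = -0.5659
  r[B,B] = 1 (diagonal).

R is symmetric with unit diagonal. Assembling:

R = [[1, -0.5659],
 [-0.5659, 1]]


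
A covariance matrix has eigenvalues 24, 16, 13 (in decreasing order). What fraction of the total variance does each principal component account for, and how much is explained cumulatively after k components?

Step 1 — total variance = trace(Sigma) = Σ λ_i = 24 + 16 + 13 = 53.

Step 2 — fraction explained by component i = λ_i / Σ λ:
  PC1: 24/53 = 0.4528
  PC2: 16/53 = 0.3019
  PC3: 13/53 = 0.2453

Step 3 — cumulative fraction after k components = (λ_1 + ... + λ_k) / Σ λ:
  k = 1: 24/53 = 0.4528
  k = 2: (24 + 16)/53 = 40/53 = 0.7547
  k = 3: (24 + 16 + 13)/53 = 53/53 = 1

Summary (fraction, with percent):

explained: PC1 0.4528 (45.28%), PC2 0.3019 (30.19%), PC3 0.2453 (24.53%);  cumulative: 0.4528, 0.7547, 1


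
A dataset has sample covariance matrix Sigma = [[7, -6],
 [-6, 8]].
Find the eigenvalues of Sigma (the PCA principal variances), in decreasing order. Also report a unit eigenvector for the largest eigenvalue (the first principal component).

Step 1 — characteristic polynomial of 2×2 Sigma:
  det(Sigma - λI) = λ² - trace · λ + det = 0.
  trace = 7 + 8 = 15, det = 7·8 - (-6)² = 20.
Step 2 — discriminant:
  Δ = trace² - 4·det = 225 - 80 = 145.
Step 3 — eigenvalues:
  λ = (trace ± √Δ)/2 = (15 ± 12.0416)/2,
  λ_1 = 13.5208,  λ_2 = 1.4792.

Step 4 — unit eigenvector for λ_1: solve (Sigma - λ_1 I)v = 0. First row:
  (7 - 13.5208)·v_x + (-6)·v_y = 0, i.e. (-6.5208)·v_x + (-6)·v_y = 0,
  so v ∝ (b, λ_1 - a) = (-6, 6.5208); multiply by -1 so the first entry is positive: u = (6, -6.5208).
  ||u|| = √((6)² + (-6.5208)²) = √(78.5208) ≈ 8.8612,
  v_1 = u/||u|| ≈ (0.6771, -0.7359) (||v_1|| = 1).

λ_1 = 13.5208,  λ_2 = 1.4792;  v_1 ≈ (0.6771, -0.7359)


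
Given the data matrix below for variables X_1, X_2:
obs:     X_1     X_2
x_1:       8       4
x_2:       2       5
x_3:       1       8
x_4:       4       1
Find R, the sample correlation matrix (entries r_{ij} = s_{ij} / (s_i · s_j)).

Step 1 — column means:
  mean(X_1) = (8 + 2 + 1 + 4) / 4 = 15/4 = 3.75
  mean(X_2) = (4 + 5 + 8 + 1) / 4 = 18/4 = 4.5

Step 2 — sample variances and covariances s[i,j] = (1/(n-1)) · Σ_k (x_{k,i} - mean_i) · (x_{k,j} - mean_j), with n-1 = 3:
  s[X_1,X_1] = ((4.25)·(4.25) + (-1.75)·(-1.75) + (-2.75)·(-2.75) + (0.25)·(0.25)) / 3 = 28.75/3 = 9.5833
  s[X_1,X_2] = ((4.25)·(-0.5) + (-1.75)·(0.5) + (-2.75)·(3.5) + (0.25)·(-3.5)) / 3 = -13.5/3 = -4.5
  s[X_2,X_2] = ((-0.5)·(-0.5) + (0.5)·(0.5) + (3.5)·(3.5) + (-3.5)·(-3.5)) / 3 = 25/3 = 8.3333
  Sample standard deviations s_i = √(s[i,i]):
  s(X_1) = √(9.5833) = 3.0957
  s(X_2) = √(8.3333) = 2.8868

Step 3 — r_{ij} = s_{ij} / (s_i · s_j):
  r[X_1,X_1] = 1 (diagonal).
  r[X_1,X_2] = -4.5 / (3.0957 · 2.8868) = -4.5 / 8.9365 = -0.5036
  r[X_2,X_2] = 1 (diagonal).

R is symmetric with unit diagonal. Assembling:

R = [[1, -0.5036],
 [-0.5036, 1]]


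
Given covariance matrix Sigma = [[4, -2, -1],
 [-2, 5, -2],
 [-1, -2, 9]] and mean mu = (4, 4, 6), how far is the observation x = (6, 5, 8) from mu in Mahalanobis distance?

Step 1 — centre the observation: (x - mu) = (2, 1, 2).

Step 2 — invert Sigma (cofactor / det for 3×3, or solve directly):
  Sigma^{-1} = [[0.3565, 0.1739, 0.0783],
 [0.1739, 0.3043, 0.087],
 [0.0783, 0.087, 0.1391]].

Step 3 — form the quadratic (x - mu)^T · Sigma^{-1} · (x - mu):
  Sigma^{-1} · (x - mu) = (1.0435, 0.8261, 0.5217).
  (x - mu)^T · [Sigma^{-1} · (x - mu)] = (2)·(1.0435) + (1)·(0.8261) + (2)·(0.5217) = 3.9565.

Step 4 — take square root: d = √(3.9565) ≈ 1.9891.

d(x, mu) = √(3.9565) ≈ 1.9891


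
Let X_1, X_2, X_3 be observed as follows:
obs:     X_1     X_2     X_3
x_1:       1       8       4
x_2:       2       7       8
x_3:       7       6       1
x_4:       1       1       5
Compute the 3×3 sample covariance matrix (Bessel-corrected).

Step 1 — column means:
  mean(X_1) = (1 + 2 + 7 + 1) / 4 = 11/4 = 2.75
  mean(X_2) = (8 + 7 + 6 + 1) / 4 = 22/4 = 5.5
  mean(X_3) = (4 + 8 + 1 + 5) / 4 = 18/4 = 4.5

Step 2 — sample covariance S[i,j] = (1/(n-1)) · Σ_k (x_{k,i} - mean_i) · (x_{k,j} - mean_j), with n-1 = 3.
  S[X_1,X_1] = ((-1.75)·(-1.75) + (-0.75)·(-0.75) + (4.25)·(4.25) + (-1.75)·(-1.75)) / 3 = 24.75/3 = 8.25
  S[X_1,X_2] = ((-1.75)·(2.5) + (-0.75)·(1.5) + (4.25)·(0.5) + (-1.75)·(-4.5)) / 3 = 4.5/3 = 1.5
  S[X_1,X_3] = ((-1.75)·(-0.5) + (-0.75)·(3.5) + (4.25)·(-3.5) + (-1.75)·(0.5)) / 3 = -17.5/3 = -5.8333
  S[X_2,X_2] = ((2.5)·(2.5) + (1.5)·(1.5) + (0.5)·(0.5) + (-4.5)·(-4.5)) / 3 = 29/3 = 9.6667
  S[X_2,X_3] = ((2.5)·(-0.5) + (1.5)·(3.5) + (0.5)·(-3.5) + (-4.5)·(0.5)) / 3 = 0/3 = 0
  S[X_3,X_3] = ((-0.5)·(-0.5) + (3.5)·(3.5) + (-3.5)·(-3.5) + (0.5)·(0.5)) / 3 = 25/3 = 8.3333

S is symmetric (S[j,i] = S[i,j]). Assembling:

S = [[8.25, 1.5, -5.8333],
 [1.5, 9.6667, 0],
 [-5.8333, 0, 8.3333]]


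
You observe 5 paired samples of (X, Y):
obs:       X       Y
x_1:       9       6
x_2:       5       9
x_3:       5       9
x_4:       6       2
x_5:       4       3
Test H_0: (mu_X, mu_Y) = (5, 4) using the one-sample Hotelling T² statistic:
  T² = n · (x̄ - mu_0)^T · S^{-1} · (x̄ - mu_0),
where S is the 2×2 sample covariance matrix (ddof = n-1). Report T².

Step 1 — sample mean vector:
  mean(X) = (9 + 5 + 5 + 6 + 4) / 5 = 29/5 = 5.8
  mean(Y) = (6 + 9 + 9 + 2 + 3) / 5 = 29/5 = 5.8
  x̄ = (5.8, 5.8),  deviation x̄ - mu_0 = (5.8, 5.8) - (5, 4) = (0.8, 1.8).

Step 2 — sample covariance matrix, S[i,j] = (1/(n-1)) · Σ_k (x_{k,i} - mean_i) · (x_{k,j} - mean_j), divisor n-1 = 4:
  S[X,X] = ((3.2)·(3.2) + (-0.8)·(-0.8) + (-0.8)·(-0.8) + (0.2)·(0.2) + (-1.8)·(-1.8)) / 4 = 14.8/4 = 3.7
  S[X,Y] = ((3.2)·(0.2) + (-0.8)·(3.2) + (-0.8)·(3.2) + (0.2)·(-3.8) + (-1.8)·(-2.8)) / 4 = -0.2/4 = -0.05
  S[Y,Y] = ((0.2)·(0.2) + (3.2)·(3.2) + (3.2)·(3.2) + (-3.8)·(-3.8) + (-2.8)·(-2.8)) / 4 = 42.8/4 = 10.7
  S = [[3.7, -0.05],
 [-0.05, 10.7]].

Step 3 — invert S. det(S) = 3.7·10.7 - (-0.05)² = 39.5875.
  S^{-1} = (1/det) · [[d, -b], [-b, a]] = [[0.2703, 0.0013],
 [0.0013, 0.0935]].

Step 4 — quadratic form (x̄ - mu_0)^T · S^{-1} · (x̄ - mu_0):
  S^{-1} · (x̄ - mu_0) = (0.2185, 0.1692),
  (x̄ - mu_0)^T · [...] = (0.8)·(0.2185) + (1.8)·(0.1692) = 0.4794.

Step 5 — scale by n: T² = 5 · 0.4794 = 2.3972.

T² ≈ 2.3972


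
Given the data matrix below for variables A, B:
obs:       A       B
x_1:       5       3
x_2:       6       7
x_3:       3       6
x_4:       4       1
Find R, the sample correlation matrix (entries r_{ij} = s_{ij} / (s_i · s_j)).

Step 1 — column means:
  mean(A) = (5 + 6 + 3 + 4) / 4 = 18/4 = 4.5
  mean(B) = (3 + 7 + 6 + 1) / 4 = 17/4 = 4.25

Step 2 — sample variances and covariances s[i,j] = (1/(n-1)) · Σ_k (x_{k,i} - mean_i) · (x_{k,j} - mean_j), with n-1 = 3:
  s[A,A] = ((0.5)·(0.5) + (1.5)·(1.5) + (-1.5)·(-1.5) + (-0.5)·(-0.5)) / 3 = 5/3 = 1.6667
  s[A,B] = ((0.5)·(-1.25) + (1.5)·(2.75) + (-1.5)·(1.75) + (-0.5)·(-3.25)) / 3 = 2.5/3 = 0.8333
  s[B,B] = ((-1.25)·(-1.25) + (2.75)·(2.75) + (1.75)·(1.75) + (-3.25)·(-3.25)) / 3 = 22.75/3 = 7.5833
  Sample standard deviations s_i = √(s[i,i]):
  s(A) = √(1.6667) = 1.291
  s(B) = √(7.5833) = 2.7538

Step 3 — r_{ij} = s_{ij} / (s_i · s_j):
  r[A,A] = 1 (diagonal).
  r[A,B] = 0.8333 / (1.291 · 2.7538) = 0.8333 / 3.5551 = 0.2344
  r[B,B] = 1 (diagonal).

R is symmetric with unit diagonal. Assembling:

R = [[1, 0.2344],
 [0.2344, 1]]


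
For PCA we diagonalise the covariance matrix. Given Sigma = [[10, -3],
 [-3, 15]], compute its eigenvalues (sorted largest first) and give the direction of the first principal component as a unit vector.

Step 1 — characteristic polynomial of 2×2 Sigma:
  det(Sigma - λI) = λ² - trace · λ + det = 0.
  trace = 10 + 15 = 25, det = 10·15 - (-3)² = 141.
Step 2 — discriminant:
  Δ = trace² - 4·det = 625 - 564 = 61.
Step 3 — eigenvalues:
  λ = (trace ± √Δ)/2 = (25 ± 7.8102)/2,
  λ_1 = 16.4051,  λ_2 = 8.5949.

Step 4 — unit eigenvector for λ_1: solve (Sigma - λ_1 I)v = 0. First row:
  (10 - 16.4051)·v_x + (-3)·v_y = 0, i.e. (-6.4051)·v_x + (-3)·v_y = 0,
  so v ∝ (b, λ_1 - a) = (-3, 6.4051); multiply by -1 so the first entry is positive: u = (3, -6.4051).
  ||u|| = √((3)² + (-6.4051)²) = √(50.0256) ≈ 7.0729,
  v_1 = u/||u|| ≈ (0.4242, -0.9056) (||v_1|| = 1).

λ_1 = 16.4051,  λ_2 = 8.5949;  v_1 ≈ (0.4242, -0.9056)


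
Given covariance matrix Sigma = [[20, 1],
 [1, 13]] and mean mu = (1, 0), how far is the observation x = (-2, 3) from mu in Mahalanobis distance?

Step 1 — centre the observation: (x - mu) = (-3, 3).

Step 2 — invert Sigma. det(Sigma) = 20·13 - (1)² = 259.
  Sigma^{-1} = (1/det) · [[d, -b], [-b, a]] = [[0.0502, -0.0039],
 [-0.0039, 0.0772]].

Step 3 — form the quadratic (x - mu)^T · Sigma^{-1} · (x - mu):
  Sigma^{-1} · (x - mu) = (-0.1622, 0.2432).
  (x - mu)^T · [Sigma^{-1} · (x - mu)] = (-3)·(-0.1622) + (3)·(0.2432) = 1.2162.

Step 4 — take square root: d = √(1.2162) ≈ 1.1028.

d(x, mu) = √(1.2162) ≈ 1.1028


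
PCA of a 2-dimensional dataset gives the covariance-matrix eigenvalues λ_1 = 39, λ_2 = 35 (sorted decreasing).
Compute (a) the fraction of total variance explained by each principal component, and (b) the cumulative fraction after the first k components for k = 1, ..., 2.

Step 1 — total variance = trace(Sigma) = Σ λ_i = 39 + 35 = 74.

Step 2 — fraction explained by component i = λ_i / Σ λ:
  PC1: 39/74 = 0.527
  PC2: 35/74 = 0.473

Step 3 — cumulative fraction after k components = (λ_1 + ... + λ_k) / Σ λ:
  k = 1: 39/74 = 0.527
  k = 2: (39 + 35)/74 = 74/74 = 1

Summary (fraction, with percent):

explained: PC1 0.527 (52.7%), PC2 0.473 (47.3%);  cumulative: 0.527, 1


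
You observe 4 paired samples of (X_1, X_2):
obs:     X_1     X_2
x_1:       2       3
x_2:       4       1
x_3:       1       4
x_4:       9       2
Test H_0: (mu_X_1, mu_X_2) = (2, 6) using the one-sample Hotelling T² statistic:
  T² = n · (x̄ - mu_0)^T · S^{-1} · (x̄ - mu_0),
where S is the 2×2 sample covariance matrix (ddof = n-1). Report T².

Step 1 — sample mean vector:
  mean(X_1) = (2 + 4 + 1 + 9) / 4 = 16/4 = 4
  mean(X_2) = (3 + 1 + 4 + 2) / 4 = 10/4 = 2.5
  x̄ = (4, 2.5),  deviation x̄ - mu_0 = (4, 2.5) - (2, 6) = (2, -3.5).

Step 2 — sample covariance matrix, S[i,j] = (1/(n-1)) · Σ_k (x_{k,i} - mean_i) · (x_{k,j} - mean_j), divisor n-1 = 3:
  S[X_1,X_1] = ((-2)·(-2) + (0)·(0) + (-3)·(-3) + (5)·(5)) / 3 = 38/3 = 12.6667
  S[X_1,X_2] = ((-2)·(0.5) + (0)·(-1.5) + (-3)·(1.5) + (5)·(-0.5)) / 3 = -8/3 = -2.6667
  S[X_2,X_2] = ((0.5)·(0.5) + (-1.5)·(-1.5) + (1.5)·(1.5) + (-0.5)·(-0.5)) / 3 = 5/3 = 1.6667
  S = [[12.6667, -2.6667],
 [-2.6667, 1.6667]].

Step 3 — invert S. det(S) = 12.6667·1.6667 - (-2.6667)² = 14.
  S^{-1} = (1/det) · [[d, -b], [-b, a]] = [[0.119, 0.1905],
 [0.1905, 0.9048]].

Step 4 — quadratic form (x̄ - mu_0)^T · S^{-1} · (x̄ - mu_0):
  S^{-1} · (x̄ - mu_0) = (-0.4286, -2.7857),
  (x̄ - mu_0)^T · [...] = (2)·(-0.4286) + (-3.5)·(-2.7857) = 8.8929.

Step 5 — scale by n: T² = 4 · 8.8929 = 35.5714.

T² ≈ 35.5714


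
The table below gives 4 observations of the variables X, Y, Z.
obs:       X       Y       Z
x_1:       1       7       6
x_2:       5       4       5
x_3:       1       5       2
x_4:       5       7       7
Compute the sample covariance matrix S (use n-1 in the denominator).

Step 1 — column means:
  mean(X) = (1 + 5 + 1 + 5) / 4 = 12/4 = 3
  mean(Y) = (7 + 4 + 5 + 7) / 4 = 23/4 = 5.75
  mean(Z) = (6 + 5 + 2 + 7) / 4 = 20/4 = 5

Step 2 — sample covariance S[i,j] = (1/(n-1)) · Σ_k (x_{k,i} - mean_i) · (x_{k,j} - mean_j), with n-1 = 3.
  S[X,X] = ((-2)·(-2) + (2)·(2) + (-2)·(-2) + (2)·(2)) / 3 = 16/3 = 5.3333
  S[X,Y] = ((-2)·(1.25) + (2)·(-1.75) + (-2)·(-0.75) + (2)·(1.25)) / 3 = -2/3 = -0.6667
  S[X,Z] = ((-2)·(1) + (2)·(0) + (-2)·(-3) + (2)·(2)) / 3 = 8/3 = 2.6667
  S[Y,Y] = ((1.25)·(1.25) + (-1.75)·(-1.75) + (-0.75)·(-0.75) + (1.25)·(1.25)) / 3 = 6.75/3 = 2.25
  S[Y,Z] = ((1.25)·(1) + (-1.75)·(0) + (-0.75)·(-3) + (1.25)·(2)) / 3 = 6/3 = 2
  S[Z,Z] = ((1)·(1) + (0)·(0) + (-3)·(-3) + (2)·(2)) / 3 = 14/3 = 4.6667

S is symmetric (S[j,i] = S[i,j]). Assembling:

S = [[5.3333, -0.6667, 2.6667],
 [-0.6667, 2.25, 2],
 [2.6667, 2, 4.6667]]


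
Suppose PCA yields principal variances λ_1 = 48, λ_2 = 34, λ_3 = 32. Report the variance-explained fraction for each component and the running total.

Step 1 — total variance = trace(Sigma) = Σ λ_i = 48 + 34 + 32 = 114.

Step 2 — fraction explained by component i = λ_i / Σ λ:
  PC1: 48/114 = 0.4211
  PC2: 34/114 = 0.2982
  PC3: 32/114 = 0.2807

Step 3 — cumulative fraction after k components = (λ_1 + ... + λ_k) / Σ λ:
  k = 1: 48/114 = 0.4211
  k = 2: (48 + 34)/114 = 82/114 = 0.7193
  k = 3: (48 + 34 + 32)/114 = 114/114 = 1

Summary (fraction, with percent):

explained: PC1 0.4211 (42.11%), PC2 0.2982 (29.82%), PC3 0.2807 (28.07%);  cumulative: 0.4211, 0.7193, 1


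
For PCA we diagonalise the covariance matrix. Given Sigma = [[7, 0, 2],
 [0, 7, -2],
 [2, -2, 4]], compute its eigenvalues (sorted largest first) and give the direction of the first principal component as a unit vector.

Step 1 — characteristic polynomial p(λ) = det(λI - Sigma) = λ³ - tr·λ² + c_1·λ - det, where tr = trace, c_1 = sum of the principal 2×2 minors, det = det(Sigma):
  tr = 7 + 7 + 4 = 18,
  c_1 = (7·7 - (0)²) + (7·4 - (2)²) + (7·4 - (-2)²) = 49 + 24 + 24 = 97,
  det = 7·(7·4 - (-2)²) - (0)·((0)·4 - (-2)·(2)) + (2)·((0)·(-2) - 7·(2)) = 7·(24) - (0)·(4) + (2)·(-14) = 140.
  So p(λ) = λ³ - 18λ² + 97λ - 140.
Step 2 — look for an integer root (rational root theorem: any rational root is an integer divisor of 140). Testing λ = 7:
  p(7) = 343 - 882 + 679 - 140 = 0  ✓
  Dividing out (λ - 7): p(λ) = (λ - 7)(λ² - 11λ + 20).
Step 3 — remaining eigenvalues from the quadratic λ² - 11λ + 20 = 0:
  Δ = 11² - 4·20 = 121 - 80 = 41,  λ = (11 ± √41)/2 = (11 ± 6.4031)/2 ≈ 8.7016 or 2.2984.
  Sorted: λ_1 = 8.7016,  λ_2 = 7,  λ_3 = 2.2984  (check: sum = 18 = tr ✓).

Step 4 — unit eigenvector for λ_1 ≈ 8.7016: v spans the null space of (Sigma - λ_1 I), whose rows are
  r_1 = (-1.7016, 0, 2),  r_2 = (0, -1.7016, -2),  r_3 = (2, -2, -4.7016).
  v is orthogonal to every row, so take v ∝ r_1 × r_2 = ((0)·(-2) - (2)·(-1.7016), (2)·(0) - (-1.7016)·(-2), (-1.7016)·(-1.7016) - (0)·(0)) ≈ (3.4031, -3.4031, 2.8953).
  Let u = (3.4031, -3.4031, 2.8953).
  ||u|| = √((3.4031)² + (-3.4031)² + (2.8953)²) = √(31.5454) ≈ 5.6165,  v_1 = u/||u|| ≈ (0.6059, -0.6059, 0.5155) (||v_1|| = 1).

λ_1 = 8.7016,  λ_2 = 7,  λ_3 = 2.2984;  v_1 ≈ (0.6059, -0.6059, 0.5155)


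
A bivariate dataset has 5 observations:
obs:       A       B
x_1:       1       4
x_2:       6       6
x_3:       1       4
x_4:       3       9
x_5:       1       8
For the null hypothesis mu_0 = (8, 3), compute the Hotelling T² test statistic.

Step 1 — sample mean vector:
  mean(A) = (1 + 6 + 1 + 3 + 1) / 5 = 12/5 = 2.4
  mean(B) = (4 + 6 + 4 + 9 + 8) / 5 = 31/5 = 6.2
  x̄ = (2.4, 6.2),  deviation x̄ - mu_0 = (2.4, 6.2) - (8, 3) = (-5.6, 3.2).

Step 2 — sample covariance matrix, S[i,j] = (1/(n-1)) · Σ_k (x_{k,i} - mean_i) · (x_{k,j} - mean_j), divisor n-1 = 4:
  S[A,A] = ((-1.4)·(-1.4) + (3.6)·(3.6) + (-1.4)·(-1.4) + (0.6)·(0.6) + (-1.4)·(-1.4)) / 4 = 19.2/4 = 4.8
  S[A,B] = ((-1.4)·(-2.2) + (3.6)·(-0.2) + (-1.4)·(-2.2) + (0.6)·(2.8) + (-1.4)·(1.8)) / 4 = 4.6/4 = 1.15
  S[B,B] = ((-2.2)·(-2.2) + (-0.2)·(-0.2) + (-2.2)·(-2.2) + (2.8)·(2.8) + (1.8)·(1.8)) / 4 = 20.8/4 = 5.2
  S = [[4.8, 1.15],
 [1.15, 5.2]].

Step 3 — invert S. det(S) = 4.8·5.2 - (1.15)² = 23.6375.
  S^{-1} = (1/det) · [[d, -b], [-b, a]] = [[0.22, -0.0487],
 [-0.0487, 0.2031]].

Step 4 — quadratic form (x̄ - mu_0)^T · S^{-1} · (x̄ - mu_0):
  S^{-1} · (x̄ - mu_0) = (-1.3876, 0.9223),
  (x̄ - mu_0)^T · [...] = (-5.6)·(-1.3876) + (3.2)·(0.9223) = 10.7219.

Step 5 — scale by n: T² = 5 · 10.7219 = 53.6097.

T² ≈ 53.6097


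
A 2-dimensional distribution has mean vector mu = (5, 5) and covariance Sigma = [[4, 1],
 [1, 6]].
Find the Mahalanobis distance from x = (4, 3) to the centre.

Step 1 — centre the observation: (x - mu) = (-1, -2).

Step 2 — invert Sigma. det(Sigma) = 4·6 - (1)² = 23.
  Sigma^{-1} = (1/det) · [[d, -b], [-b, a]] = [[0.2609, -0.0435],
 [-0.0435, 0.1739]].

Step 3 — form the quadratic (x - mu)^T · Sigma^{-1} · (x - mu):
  Sigma^{-1} · (x - mu) = (-0.1739, -0.3043).
  (x - mu)^T · [Sigma^{-1} · (x - mu)] = (-1)·(-0.1739) + (-2)·(-0.3043) = 0.7826.

Step 4 — take square root: d = √(0.7826) ≈ 0.8847.

d(x, mu) = √(0.7826) ≈ 0.8847


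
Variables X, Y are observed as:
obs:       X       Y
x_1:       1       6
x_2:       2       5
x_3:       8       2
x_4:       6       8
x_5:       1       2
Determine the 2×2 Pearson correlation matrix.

Step 1 — column means:
  mean(X) = (1 + 2 + 8 + 6 + 1) / 5 = 18/5 = 3.6
  mean(Y) = (6 + 5 + 2 + 8 + 2) / 5 = 23/5 = 4.6

Step 2 — sample variances and covariances s[i,j] = (1/(n-1)) · Σ_k (x_{k,i} - mean_i) · (x_{k,j} - mean_j), with n-1 = 4:
  s[X,X] = ((-2.6)·(-2.6) + (-1.6)·(-1.6) + (4.4)·(4.4) + (2.4)·(2.4) + (-2.6)·(-2.6)) / 4 = 41.2/4 = 10.3
  s[X,Y] = ((-2.6)·(1.4) + (-1.6)·(0.4) + (4.4)·(-2.6) + (2.4)·(3.4) + (-2.6)·(-2.6)) / 4 = -0.8/4 = -0.2
  s[Y,Y] = ((1.4)·(1.4) + (0.4)·(0.4) + (-2.6)·(-2.6) + (3.4)·(3.4) + (-2.6)·(-2.6)) / 4 = 27.2/4 = 6.8
  Sample standard deviations s_i = √(s[i,i]):
  s(X) = √(10.3) = 3.2094
  s(Y) = √(6.8) = 2.6077

Step 3 — r_{ij} = s_{ij} / (s_i · s_j):
  r[X,X] = 1 (diagonal).
  r[X,Y] = -0.2 / (3.2094 · 2.6077) = -0.2 / 8.369 = -0.0239
  r[Y,Y] = 1 (diagonal).

R is symmetric with unit diagonal. Assembling:

R = [[1, -0.0239],
 [-0.0239, 1]]


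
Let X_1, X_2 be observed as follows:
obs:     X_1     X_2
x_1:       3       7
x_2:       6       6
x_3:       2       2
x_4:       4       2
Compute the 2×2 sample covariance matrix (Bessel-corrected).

Step 1 — column means:
  mean(X_1) = (3 + 6 + 2 + 4) / 4 = 15/4 = 3.75
  mean(X_2) = (7 + 6 + 2 + 2) / 4 = 17/4 = 4.25

Step 2 — sample covariance S[i,j] = (1/(n-1)) · Σ_k (x_{k,i} - mean_i) · (x_{k,j} - mean_j), with n-1 = 3.
  S[X_1,X_1] = ((-0.75)·(-0.75) + (2.25)·(2.25) + (-1.75)·(-1.75) + (0.25)·(0.25)) / 3 = 8.75/3 = 2.9167
  S[X_1,X_2] = ((-0.75)·(2.75) + (2.25)·(1.75) + (-1.75)·(-2.25) + (0.25)·(-2.25)) / 3 = 5.25/3 = 1.75
  S[X_2,X_2] = ((2.75)·(2.75) + (1.75)·(1.75) + (-2.25)·(-2.25) + (-2.25)·(-2.25)) / 3 = 20.75/3 = 6.9167

S is symmetric (S[j,i] = S[i,j]). Assembling:

S = [[2.9167, 1.75],
 [1.75, 6.9167]]


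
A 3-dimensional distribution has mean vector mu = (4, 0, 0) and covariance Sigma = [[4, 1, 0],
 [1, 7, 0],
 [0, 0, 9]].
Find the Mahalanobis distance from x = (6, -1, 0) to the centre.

Step 1 — centre the observation: (x - mu) = (2, -1, 0).

Step 2 — invert Sigma (cofactor / det for 3×3, or solve directly):
  Sigma^{-1} = [[0.2593, -0.037, 0],
 [-0.037, 0.1481, 0],
 [0, 0, 0.1111]].

Step 3 — form the quadratic (x - mu)^T · Sigma^{-1} · (x - mu):
  Sigma^{-1} · (x - mu) = (0.5556, -0.2222, 0).
  (x - mu)^T · [Sigma^{-1} · (x - mu)] = (2)·(0.5556) + (-1)·(-0.2222) + (0)·(0) = 1.3333.

Step 4 — take square root: d = √(1.3333) ≈ 1.1547.

d(x, mu) = √(1.3333) ≈ 1.1547


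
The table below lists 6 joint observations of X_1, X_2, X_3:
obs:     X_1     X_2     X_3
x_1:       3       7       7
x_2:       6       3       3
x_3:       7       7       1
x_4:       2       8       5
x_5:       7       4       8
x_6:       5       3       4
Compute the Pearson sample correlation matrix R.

Step 1 — column means:
  mean(X_1) = (3 + 6 + 7 + 2 + 7 + 5) / 6 = 30/6 = 5
  mean(X_2) = (7 + 3 + 7 + 8 + 4 + 3) / 6 = 32/6 = 5.3333
  mean(X_3) = (7 + 3 + 1 + 5 + 8 + 4) / 6 = 28/6 = 4.6667

Step 2 — sample variances and covariances s[i,j] = (1/(n-1)) · Σ_k (x_{k,i} - mean_i) · (x_{k,j} - mean_j), with n-1 = 5:
  s[X_1,X_1] = ((-2)·(-2) + (1)·(1) + (2)·(2) + (-3)·(-3) + (2)·(2) + (0)·(0)) / 5 = 22/5 = 4.4
  s[X_1,X_2] = ((-2)·(1.6667) + (1)·(-2.3333) + (2)·(1.6667) + (-3)·(2.6667) + (2)·(-1.3333) + (0)·(-2.3333)) / 5 = -13/5 = -2.6
  s[X_1,X_3] = ((-2)·(2.3333) + (1)·(-1.6667) + (2)·(-3.6667) + (-3)·(0.3333) + (2)·(3.3333) + (0)·(-0.6667)) / 5 = -8/5 = -1.6
  s[X_2,X_2] = ((1.6667)·(1.6667) + (-2.3333)·(-2.3333) + (1.6667)·(1.6667) + (2.6667)·(2.6667) + (-1.3333)·(-1.3333) + (-2.3333)·(-2.3333)) / 5 = 25.3333/5 = 5.0667
  s[X_2,X_3] = ((1.6667)·(2.3333) + (-2.3333)·(-1.6667) + (1.6667)·(-3.6667) + (2.6667)·(0.3333) + (-1.3333)·(3.3333) + (-2.3333)·(-0.6667)) / 5 = -0.3333/5 = -0.0667
  s[X_3,X_3] = ((2.3333)·(2.3333) + (-1.6667)·(-1.6667) + (-3.6667)·(-3.6667) + (0.3333)·(0.3333) + (3.3333)·(3.3333) + (-0.6667)·(-0.6667)) / 5 = 33.3333/5 = 6.6667
  Sample standard deviations s_i = √(s[i,i]):
  s(X_1) = √(4.4) = 2.0976
  s(X_2) = √(5.0667) = 2.2509
  s(X_3) = √(6.6667) = 2.582

Step 3 — r_{ij} = s_{ij} / (s_i · s_j):
  r[X_1,X_1] = 1 (diagonal).
  r[X_1,X_2] = -2.6 / (2.0976 · 2.2509) = -2.6 / 4.7216 = -0.5507
  r[X_1,X_3] = -1.6 / (2.0976 · 2.582) = -1.6 / 5.416 = -0.2954
  r[X_2,X_2] = 1 (diagonal).
  r[X_2,X_3] = -0.0667 / (2.2509 · 2.582) = -0.0667 / 5.8119 = -0.0115
  r[X_3,X_3] = 1 (diagonal).

R is symmetric with unit diagonal. Assembling:

R = [[1, -0.5507, -0.2954],
 [-0.5507, 1, -0.0115],
 [-0.2954, -0.0115, 1]]
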